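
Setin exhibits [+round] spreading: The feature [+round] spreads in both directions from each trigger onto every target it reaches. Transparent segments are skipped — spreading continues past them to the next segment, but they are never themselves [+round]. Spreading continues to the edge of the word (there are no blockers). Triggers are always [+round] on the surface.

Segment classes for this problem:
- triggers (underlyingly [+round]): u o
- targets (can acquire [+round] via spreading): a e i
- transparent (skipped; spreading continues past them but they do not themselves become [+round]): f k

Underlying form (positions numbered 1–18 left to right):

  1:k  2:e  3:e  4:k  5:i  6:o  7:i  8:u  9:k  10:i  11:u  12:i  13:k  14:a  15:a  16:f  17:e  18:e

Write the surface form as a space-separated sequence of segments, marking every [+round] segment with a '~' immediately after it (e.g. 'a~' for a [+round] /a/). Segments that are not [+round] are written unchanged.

k e~ e~ k i~ o~ i~ u~ k i~ u~ i~ k a~ a~ f e~ e~

From /o/ at 6 rightward: 7 /i/ → [+round]; 8 /u/ is itself a trigger — this domain ends here.
From /o/ at 6 leftward: 5 /i/ → [+round]; 4 /k/ transparent; 3 /e/ → [+round]; 2 /e/ → [+round]; 1 /k/ transparent; word edge.
From /u/ at 8 rightward: 9 /k/ transparent; 10 /i/ → [+round]; 11 /u/ is itself a trigger — this domain ends here.
From /u/ at 8 leftward: 7 /i/ → [+round]; 6 /o/ is itself a trigger — this domain ends here.
From /u/ at 11 rightward: 12 /i/ → [+round]; 13 /k/ transparent; 14 /a/ → [+round]; 15 /a/ → [+round]; 16 /f/ transparent; 17 /e/ → [+round]; 18 /e/ → [+round]; word edge.
From /u/ at 11 leftward: 10 /i/ → [+round]; 9 /k/ transparent; 8 /u/ is itself a trigger — this domain ends here.
[+round] positions on the surface: 2 3 5 6 7 8 10 11 12 14 15 17 18.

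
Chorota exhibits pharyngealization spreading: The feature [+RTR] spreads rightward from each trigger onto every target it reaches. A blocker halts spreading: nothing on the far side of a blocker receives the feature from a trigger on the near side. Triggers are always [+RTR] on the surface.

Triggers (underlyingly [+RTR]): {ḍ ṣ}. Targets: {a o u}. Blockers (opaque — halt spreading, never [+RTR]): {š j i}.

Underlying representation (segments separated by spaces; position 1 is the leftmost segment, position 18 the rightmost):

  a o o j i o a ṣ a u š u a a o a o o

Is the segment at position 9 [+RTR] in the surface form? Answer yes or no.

From /ṣ/ at 8 rightward: 9 /a/ → [+RTR]; 10 /u/ → [+RTR]; 11 /š/ blocks.
Targets with no active source: positions 1 2 3 6 7 12 13 14 15 16 17 18 stay [-emphatic].
[+RTR] positions on the surface: 8 9 10.

yes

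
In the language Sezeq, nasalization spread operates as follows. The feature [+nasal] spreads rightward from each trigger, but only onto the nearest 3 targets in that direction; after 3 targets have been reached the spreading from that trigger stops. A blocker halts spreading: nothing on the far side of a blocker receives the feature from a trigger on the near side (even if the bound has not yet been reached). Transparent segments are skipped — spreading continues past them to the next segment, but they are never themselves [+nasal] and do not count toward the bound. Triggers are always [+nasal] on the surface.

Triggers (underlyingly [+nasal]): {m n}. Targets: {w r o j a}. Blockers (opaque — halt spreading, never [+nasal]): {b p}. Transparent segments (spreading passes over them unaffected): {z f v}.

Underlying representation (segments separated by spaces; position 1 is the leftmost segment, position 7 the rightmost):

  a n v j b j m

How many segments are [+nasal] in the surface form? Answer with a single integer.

3

From /n/ at 2 rightward: 3 /v/ transparent; 4 /j/ → [+nasal]; 5 /b/ blocks.
From /m/ at 7 rightward: word edge.
Targets with no active source: positions 1 6 stay [-nasal].
[+nasal] positions on the surface: 2 4 7.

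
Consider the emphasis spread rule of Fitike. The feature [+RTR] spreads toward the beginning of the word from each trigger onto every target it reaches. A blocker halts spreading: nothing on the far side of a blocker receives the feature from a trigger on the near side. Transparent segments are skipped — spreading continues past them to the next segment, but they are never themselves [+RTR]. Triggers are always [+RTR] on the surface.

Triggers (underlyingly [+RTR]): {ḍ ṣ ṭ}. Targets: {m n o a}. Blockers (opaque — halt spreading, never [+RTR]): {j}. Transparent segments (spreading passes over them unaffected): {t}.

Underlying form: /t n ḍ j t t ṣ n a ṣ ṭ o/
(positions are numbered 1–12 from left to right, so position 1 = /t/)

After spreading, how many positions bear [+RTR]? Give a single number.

From /ḍ/ at 3 leftward: 2 /n/ → [+RTR]; 1 /t/ transparent; word edge.
From /ṣ/ at 7 leftward: 6 /t/ transparent; 5 /t/ transparent; 4 /j/ blocks.
From /ṣ/ at 10 leftward: 9 /a/ → [+RTR]; 8 /n/ → [+RTR]; 7 /ṣ/ is itself a trigger — this domain ends here.
From /ṭ/ at 11 leftward: 10 /ṣ/ is itself a trigger — this domain ends here.
Target with no active source: position 12 stays [-emphatic].
[+RTR] positions on the surface: 2 3 7 8 9 10 11.

7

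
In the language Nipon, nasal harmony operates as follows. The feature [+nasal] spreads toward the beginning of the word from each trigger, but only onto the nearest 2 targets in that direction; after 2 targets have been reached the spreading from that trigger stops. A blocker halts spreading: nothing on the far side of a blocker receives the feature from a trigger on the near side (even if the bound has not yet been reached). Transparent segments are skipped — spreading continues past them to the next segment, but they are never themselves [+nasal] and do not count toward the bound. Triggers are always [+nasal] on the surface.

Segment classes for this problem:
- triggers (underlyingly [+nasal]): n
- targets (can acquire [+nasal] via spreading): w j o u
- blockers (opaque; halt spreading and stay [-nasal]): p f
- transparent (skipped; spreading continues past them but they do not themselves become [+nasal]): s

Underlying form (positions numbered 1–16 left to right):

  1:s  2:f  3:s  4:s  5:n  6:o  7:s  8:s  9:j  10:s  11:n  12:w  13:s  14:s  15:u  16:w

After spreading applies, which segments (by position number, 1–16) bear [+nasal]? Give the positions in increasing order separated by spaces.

5 6 9 11

From /n/ at 5 leftward: 4 /s/ transparent; 3 /s/ transparent; 2 /f/ blocks.
From /n/ at 11 leftward: 10 /s/ transparent; 9 /j/ → [+nasal]; 8 /s/ transparent; 7 /s/ transparent; 6 /o/ → [+nasal]; bound reached.
Targets with no active source: positions 12 15 16 stay [-nasal].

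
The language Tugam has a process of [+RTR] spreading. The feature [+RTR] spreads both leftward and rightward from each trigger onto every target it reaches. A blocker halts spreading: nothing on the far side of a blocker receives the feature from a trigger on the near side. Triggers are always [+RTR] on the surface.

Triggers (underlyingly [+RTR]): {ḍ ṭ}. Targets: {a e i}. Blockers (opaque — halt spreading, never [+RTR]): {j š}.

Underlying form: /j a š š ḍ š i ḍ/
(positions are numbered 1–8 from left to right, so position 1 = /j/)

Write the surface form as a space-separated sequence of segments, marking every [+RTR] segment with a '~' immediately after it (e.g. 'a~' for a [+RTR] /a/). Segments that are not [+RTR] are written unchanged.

From /ḍ/ at 5 rightward: 6 /š/ blocks.
From /ḍ/ at 5 leftward: 4 /š/ blocks.
From /ḍ/ at 8 rightward: word edge.
From /ḍ/ at 8 leftward: 7 /i/ → [+RTR]; 6 /š/ blocks.
Target with no active source: position 2 stays [-emphatic].
[+RTR] positions on the surface: 5 7 8.

j a š š ḍ~ š i~ ḍ~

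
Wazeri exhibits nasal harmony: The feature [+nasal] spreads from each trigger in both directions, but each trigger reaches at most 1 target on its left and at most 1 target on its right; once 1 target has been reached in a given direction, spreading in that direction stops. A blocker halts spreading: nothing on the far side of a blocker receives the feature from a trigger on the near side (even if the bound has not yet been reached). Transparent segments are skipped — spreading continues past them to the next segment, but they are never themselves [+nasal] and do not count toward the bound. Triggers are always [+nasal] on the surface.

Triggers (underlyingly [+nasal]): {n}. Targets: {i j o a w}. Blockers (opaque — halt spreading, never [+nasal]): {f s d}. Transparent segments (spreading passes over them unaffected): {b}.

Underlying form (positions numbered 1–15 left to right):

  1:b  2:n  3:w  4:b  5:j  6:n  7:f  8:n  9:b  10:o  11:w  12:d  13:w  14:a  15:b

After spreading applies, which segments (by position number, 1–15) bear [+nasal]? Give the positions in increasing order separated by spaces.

2 3 5 6 8 10

From /n/ at 2 rightward: 3 /w/ → [+nasal]; bound reached.
From /n/ at 2 leftward: 1 /b/ transparent; word edge.
From /n/ at 6 rightward: 7 /f/ blocks.
From /n/ at 6 leftward: 5 /j/ → [+nasal]; bound reached.
From /n/ at 8 rightward: 9 /b/ transparent; 10 /o/ → [+nasal]; bound reached.
From /n/ at 8 leftward: 7 /f/ blocks.
Targets with no active source: positions 11 13 14 stay [-nasal].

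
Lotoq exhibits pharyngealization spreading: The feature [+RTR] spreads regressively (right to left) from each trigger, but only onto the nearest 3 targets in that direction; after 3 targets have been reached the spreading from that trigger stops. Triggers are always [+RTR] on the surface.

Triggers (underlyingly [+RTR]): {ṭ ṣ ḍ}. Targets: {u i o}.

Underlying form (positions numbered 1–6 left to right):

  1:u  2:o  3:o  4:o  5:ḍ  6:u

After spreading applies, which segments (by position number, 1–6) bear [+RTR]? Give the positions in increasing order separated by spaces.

From /ḍ/ at 5 leftward: 4 /o/ → [+RTR]; 3 /o/ → [+RTR]; 2 /o/ → [+RTR]; bound reached.
Targets with no active source: positions 1 6 stay [-emphatic].

2 3 4 5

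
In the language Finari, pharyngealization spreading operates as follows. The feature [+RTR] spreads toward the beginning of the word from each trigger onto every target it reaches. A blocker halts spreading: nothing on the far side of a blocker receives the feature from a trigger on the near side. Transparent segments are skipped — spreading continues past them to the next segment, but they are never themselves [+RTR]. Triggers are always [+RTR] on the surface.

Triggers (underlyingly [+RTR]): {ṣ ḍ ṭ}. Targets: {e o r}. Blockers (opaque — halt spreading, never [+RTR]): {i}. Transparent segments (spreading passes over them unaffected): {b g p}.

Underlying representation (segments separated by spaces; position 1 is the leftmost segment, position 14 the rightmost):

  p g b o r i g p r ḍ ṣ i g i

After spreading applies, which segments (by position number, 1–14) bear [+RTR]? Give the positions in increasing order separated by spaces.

From /ḍ/ at 10 leftward: 9 /r/ → [+RTR]; 8 /p/ transparent; 7 /g/ transparent; 6 /i/ blocks.
From /ṣ/ at 11 leftward: 10 /ḍ/ is itself a trigger — this domain ends here.
Targets with no active source: positions 4 5 stay [-emphatic].

9 10 11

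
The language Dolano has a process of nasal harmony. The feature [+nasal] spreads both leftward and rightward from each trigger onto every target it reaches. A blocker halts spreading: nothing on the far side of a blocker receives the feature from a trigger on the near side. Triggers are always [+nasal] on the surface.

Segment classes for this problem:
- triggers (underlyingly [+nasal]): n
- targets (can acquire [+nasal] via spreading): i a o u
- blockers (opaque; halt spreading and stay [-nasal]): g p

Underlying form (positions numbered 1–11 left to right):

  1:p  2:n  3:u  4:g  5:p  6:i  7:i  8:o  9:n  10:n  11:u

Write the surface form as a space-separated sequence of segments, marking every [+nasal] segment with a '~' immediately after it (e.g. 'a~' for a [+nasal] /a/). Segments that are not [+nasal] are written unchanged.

From /n/ at 2 rightward: 3 /u/ → [+nasal]; 4 /g/ blocks.
From /n/ at 2 leftward: 1 /p/ blocks.
From /n/ at 9 rightward: 10 /n/ is itself a trigger — this domain ends here.
From /n/ at 9 leftward: 8 /o/ → [+nasal]; 7 /i/ → [+nasal]; 6 /i/ → [+nasal]; 5 /p/ blocks.
From /n/ at 10 rightward: 11 /u/ → [+nasal]; word edge.
From /n/ at 10 leftward: 9 /n/ is itself a trigger — this domain ends here.
[+nasal] positions on the surface: 2 3 6 7 8 9 10 11.

p n~ u~ g p i~ i~ o~ n~ n~ u~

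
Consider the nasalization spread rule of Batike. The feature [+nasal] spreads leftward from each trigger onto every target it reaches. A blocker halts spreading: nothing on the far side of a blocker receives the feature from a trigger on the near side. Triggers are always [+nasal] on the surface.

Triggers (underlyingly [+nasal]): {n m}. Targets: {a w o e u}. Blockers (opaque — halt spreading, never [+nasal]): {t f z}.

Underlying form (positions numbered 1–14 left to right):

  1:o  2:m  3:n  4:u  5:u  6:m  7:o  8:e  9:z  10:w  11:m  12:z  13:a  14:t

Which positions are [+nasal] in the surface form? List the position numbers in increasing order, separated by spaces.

1 2 3 4 5 6 10 11

From /m/ at 2 leftward: 1 /o/ → [+nasal]; word edge.
From /n/ at 3 leftward: 2 /m/ is itself a trigger — this domain ends here.
From /m/ at 6 leftward: 5 /u/ → [+nasal]; 4 /u/ → [+nasal]; 3 /n/ is itself a trigger — this domain ends here.
From /m/ at 11 leftward: 10 /w/ → [+nasal]; 9 /z/ blocks.
Targets with no active source: positions 7 8 13 stay [-nasal].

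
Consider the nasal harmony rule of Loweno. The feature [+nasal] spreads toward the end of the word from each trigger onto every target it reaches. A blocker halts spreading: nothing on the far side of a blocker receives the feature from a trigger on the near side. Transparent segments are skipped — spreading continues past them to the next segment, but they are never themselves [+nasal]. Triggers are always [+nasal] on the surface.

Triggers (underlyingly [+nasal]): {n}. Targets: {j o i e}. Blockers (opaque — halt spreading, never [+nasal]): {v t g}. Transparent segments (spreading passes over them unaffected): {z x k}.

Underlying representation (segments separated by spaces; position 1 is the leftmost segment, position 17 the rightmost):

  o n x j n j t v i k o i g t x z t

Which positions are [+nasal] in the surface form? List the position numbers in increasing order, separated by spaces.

From /n/ at 2 rightward: 3 /x/ transparent; 4 /j/ → [+nasal]; 5 /n/ is itself a trigger — this domain ends here.
From /n/ at 5 rightward: 6 /j/ → [+nasal]; 7 /t/ blocks.
Targets with no active source: positions 1 9 11 12 stay [-nasal].

2 4 5 6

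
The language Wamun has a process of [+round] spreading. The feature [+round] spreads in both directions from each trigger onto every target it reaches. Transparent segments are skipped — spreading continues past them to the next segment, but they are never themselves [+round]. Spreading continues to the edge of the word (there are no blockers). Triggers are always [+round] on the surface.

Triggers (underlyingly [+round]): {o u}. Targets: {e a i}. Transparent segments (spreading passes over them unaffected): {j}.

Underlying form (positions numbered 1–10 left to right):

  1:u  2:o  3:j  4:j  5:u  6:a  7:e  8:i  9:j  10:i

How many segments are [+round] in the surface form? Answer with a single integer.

7

From /u/ at 1 rightward: 2 /o/ is itself a trigger — this domain ends here.
From /u/ at 1 leftward: word edge.
From /o/ at 2 rightward: 3 /j/ transparent; 4 /j/ transparent; 5 /u/ is itself a trigger — this domain ends here.
From /o/ at 2 leftward: 1 /u/ is itself a trigger — this domain ends here.
From /u/ at 5 rightward: 6 /a/ → [+round]; 7 /e/ → [+round]; 8 /i/ → [+round]; 9 /j/ transparent; 10 /i/ → [+round]; word edge.
From /u/ at 5 leftward: 4 /j/ transparent; 3 /j/ transparent; 2 /o/ is itself a trigger — this domain ends here.
[+round] positions on the surface: 1 2 5 6 7 8 10.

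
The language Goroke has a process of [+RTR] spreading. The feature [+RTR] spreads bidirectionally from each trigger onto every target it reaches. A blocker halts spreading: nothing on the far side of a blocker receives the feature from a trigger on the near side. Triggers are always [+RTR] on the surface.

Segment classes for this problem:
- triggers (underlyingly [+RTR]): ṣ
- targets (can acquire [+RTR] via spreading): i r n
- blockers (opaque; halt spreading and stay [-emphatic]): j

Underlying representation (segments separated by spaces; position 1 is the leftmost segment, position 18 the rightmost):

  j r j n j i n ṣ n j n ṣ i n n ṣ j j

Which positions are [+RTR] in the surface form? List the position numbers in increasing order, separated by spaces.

6 7 8 9 11 12 13 14 15 16

From /ṣ/ at 8 rightward: 9 /n/ → [+RTR]; 10 /j/ blocks.
From /ṣ/ at 8 leftward: 7 /n/ → [+RTR]; 6 /i/ → [+RTR]; 5 /j/ blocks.
From /ṣ/ at 12 rightward: 13 /i/ → [+RTR]; 14 /n/ → [+RTR]; 15 /n/ → [+RTR]; 16 /ṣ/ is itself a trigger — this domain ends here.
From /ṣ/ at 12 leftward: 11 /n/ → [+RTR]; 10 /j/ blocks.
From /ṣ/ at 16 rightward: 17 /j/ blocks.
From /ṣ/ at 16 leftward: 15 /n/ → [+RTR]; 14 /n/ → [+RTR]; 13 /i/ → [+RTR]; 12 /ṣ/ is itself a trigger — this domain ends here.
Targets with no active source: positions 2 4 stay [-emphatic].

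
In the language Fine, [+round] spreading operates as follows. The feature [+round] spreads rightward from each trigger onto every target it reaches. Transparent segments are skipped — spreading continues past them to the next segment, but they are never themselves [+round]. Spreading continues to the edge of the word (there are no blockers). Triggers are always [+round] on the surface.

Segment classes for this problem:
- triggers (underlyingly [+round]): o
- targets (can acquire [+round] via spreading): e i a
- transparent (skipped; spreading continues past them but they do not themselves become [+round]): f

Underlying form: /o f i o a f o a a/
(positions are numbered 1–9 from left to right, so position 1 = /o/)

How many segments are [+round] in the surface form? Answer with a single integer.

From /o/ at 1 rightward: 2 /f/ transparent; 3 /i/ → [+round]; 4 /o/ is itself a trigger — this domain ends here.
From /o/ at 4 rightward: 5 /a/ → [+round]; 6 /f/ transparent; 7 /o/ is itself a trigger — this domain ends here.
From /o/ at 7 rightward: 8 /a/ → [+round]; 9 /a/ → [+round]; word edge.
[+round] positions on the surface: 1 3 4 5 7 8 9.

7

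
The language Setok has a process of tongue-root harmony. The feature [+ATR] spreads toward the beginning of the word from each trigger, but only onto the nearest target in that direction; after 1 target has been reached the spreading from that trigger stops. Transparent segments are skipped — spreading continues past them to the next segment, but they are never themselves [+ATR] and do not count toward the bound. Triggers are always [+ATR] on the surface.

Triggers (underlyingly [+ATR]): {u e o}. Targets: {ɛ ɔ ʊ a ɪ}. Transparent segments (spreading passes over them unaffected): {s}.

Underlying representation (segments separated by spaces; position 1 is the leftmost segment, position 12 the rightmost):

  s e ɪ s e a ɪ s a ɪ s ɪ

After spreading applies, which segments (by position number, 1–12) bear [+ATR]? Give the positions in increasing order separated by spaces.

From /e/ at 2 leftward: 1 /s/ transparent; word edge.
From /e/ at 5 leftward: 4 /s/ transparent; 3 /ɪ/ → [+ATR]; bound reached.
Targets with no active source: positions 6 7 9 10 12 stay [-ATR].

2 3 5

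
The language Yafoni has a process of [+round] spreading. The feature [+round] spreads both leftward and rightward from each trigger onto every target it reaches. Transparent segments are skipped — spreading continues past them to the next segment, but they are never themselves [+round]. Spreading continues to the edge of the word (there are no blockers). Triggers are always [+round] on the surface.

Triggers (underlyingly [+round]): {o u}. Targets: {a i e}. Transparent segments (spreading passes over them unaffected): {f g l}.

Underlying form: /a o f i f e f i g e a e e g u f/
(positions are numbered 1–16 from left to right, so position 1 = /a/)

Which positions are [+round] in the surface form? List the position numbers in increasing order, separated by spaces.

1 2 4 6 8 10 11 12 13 15

From /o/ at 2 rightward: 3 /f/ transparent; 4 /i/ → [+round]; 5 /f/ transparent; 6 /e/ → [+round]; 7 /f/ transparent; 8 /i/ → [+round]; 9 /g/ transparent; 10 /e/ → [+round]; 11 /a/ → [+round]; 12 /e/ → [+round]; 13 /e/ → [+round]; 14 /g/ transparent; 15 /u/ is itself a trigger — this domain ends here.
From /o/ at 2 leftward: 1 /a/ → [+round]; word edge.
From /u/ at 15 rightward: 16 /f/ transparent; word edge.
From /u/ at 15 leftward: 14 /g/ transparent; 13 /e/ → [+round]; 12 /e/ → [+round]; 11 /a/ → [+round]; 10 /e/ → [+round]; 9 /g/ transparent; 8 /i/ → [+round]; 7 /f/ transparent; 6 /e/ → [+round]; 5 /f/ transparent; 4 /i/ → [+round]; 3 /f/ transparent; 2 /o/ is itself a trigger — this domain ends here.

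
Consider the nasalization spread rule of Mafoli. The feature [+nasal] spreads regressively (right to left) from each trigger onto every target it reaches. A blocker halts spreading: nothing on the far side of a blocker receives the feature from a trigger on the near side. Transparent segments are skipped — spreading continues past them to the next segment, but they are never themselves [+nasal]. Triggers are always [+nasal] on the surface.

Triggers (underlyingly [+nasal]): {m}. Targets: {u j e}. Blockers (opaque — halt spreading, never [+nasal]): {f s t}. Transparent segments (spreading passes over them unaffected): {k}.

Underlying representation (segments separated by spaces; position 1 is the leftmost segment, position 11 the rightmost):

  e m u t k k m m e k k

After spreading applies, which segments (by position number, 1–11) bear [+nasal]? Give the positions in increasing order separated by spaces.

1 2 7 8

From /m/ at 2 leftward: 1 /e/ → [+nasal]; word edge.
From /m/ at 7 leftward: 6 /k/ transparent; 5 /k/ transparent; 4 /t/ blocks.
From /m/ at 8 leftward: 7 /m/ is itself a trigger — this domain ends here.
Targets with no active source: positions 3 9 stay [-nasal].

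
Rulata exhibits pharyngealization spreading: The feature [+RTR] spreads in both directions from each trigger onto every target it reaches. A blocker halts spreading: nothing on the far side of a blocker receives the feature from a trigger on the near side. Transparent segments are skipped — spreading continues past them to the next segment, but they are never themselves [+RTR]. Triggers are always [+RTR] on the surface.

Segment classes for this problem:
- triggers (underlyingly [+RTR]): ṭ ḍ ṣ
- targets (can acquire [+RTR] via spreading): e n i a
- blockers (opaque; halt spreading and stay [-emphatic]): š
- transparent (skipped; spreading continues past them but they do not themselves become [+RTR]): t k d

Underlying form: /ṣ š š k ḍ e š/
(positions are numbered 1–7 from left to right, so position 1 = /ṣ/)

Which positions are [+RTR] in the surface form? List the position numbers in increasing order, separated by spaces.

1 5 6

From /ṣ/ at 1 rightward: 2 /š/ blocks.
From /ṣ/ at 1 leftward: word edge.
From /ḍ/ at 5 rightward: 6 /e/ → [+RTR]; 7 /š/ blocks.
From /ḍ/ at 5 leftward: 4 /k/ transparent; 3 /š/ blocks.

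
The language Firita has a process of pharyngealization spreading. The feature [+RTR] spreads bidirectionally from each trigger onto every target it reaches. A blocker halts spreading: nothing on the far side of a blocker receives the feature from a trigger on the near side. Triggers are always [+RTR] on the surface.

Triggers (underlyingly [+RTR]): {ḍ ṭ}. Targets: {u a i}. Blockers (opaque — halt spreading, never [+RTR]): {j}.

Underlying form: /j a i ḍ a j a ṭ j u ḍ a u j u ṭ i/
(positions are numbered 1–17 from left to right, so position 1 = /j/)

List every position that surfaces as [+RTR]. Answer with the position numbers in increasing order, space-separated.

2 3 4 5 7 8 10 11 12 13 15 16 17

From /ḍ/ at 4 rightward: 5 /a/ → [+RTR]; 6 /j/ blocks.
From /ḍ/ at 4 leftward: 3 /i/ → [+RTR]; 2 /a/ → [+RTR]; 1 /j/ blocks.
From /ṭ/ at 8 rightward: 9 /j/ blocks.
From /ṭ/ at 8 leftward: 7 /a/ → [+RTR]; 6 /j/ blocks.
From /ḍ/ at 11 rightward: 12 /a/ → [+RTR]; 13 /u/ → [+RTR]; 14 /j/ blocks.
From /ḍ/ at 11 leftward: 10 /u/ → [+RTR]; 9 /j/ blocks.
From /ṭ/ at 16 rightward: 17 /i/ → [+RTR]; word edge.
From /ṭ/ at 16 leftward: 15 /u/ → [+RTR]; 14 /j/ blocks.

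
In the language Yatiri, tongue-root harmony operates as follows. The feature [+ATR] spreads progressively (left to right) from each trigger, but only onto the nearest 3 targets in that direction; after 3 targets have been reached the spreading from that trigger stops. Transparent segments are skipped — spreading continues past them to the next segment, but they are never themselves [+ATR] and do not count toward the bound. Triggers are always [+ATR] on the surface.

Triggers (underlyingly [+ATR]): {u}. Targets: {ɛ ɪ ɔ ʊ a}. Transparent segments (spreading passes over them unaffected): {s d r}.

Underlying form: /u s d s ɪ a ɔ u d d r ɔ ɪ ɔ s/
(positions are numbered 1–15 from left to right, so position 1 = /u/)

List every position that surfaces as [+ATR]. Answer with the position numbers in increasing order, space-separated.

From /u/ at 1 rightward: 2 /s/ transparent; 3 /d/ transparent; 4 /s/ transparent; 5 /ɪ/ → [+ATR]; 6 /a/ → [+ATR]; 7 /ɔ/ → [+ATR]; bound reached.
From /u/ at 8 rightward: 9 /d/ transparent; 10 /d/ transparent; 11 /r/ transparent; 12 /ɔ/ → [+ATR]; 13 /ɪ/ → [+ATR]; 14 /ɔ/ → [+ATR]; bound reached.

1 5 6 7 8 12 13 14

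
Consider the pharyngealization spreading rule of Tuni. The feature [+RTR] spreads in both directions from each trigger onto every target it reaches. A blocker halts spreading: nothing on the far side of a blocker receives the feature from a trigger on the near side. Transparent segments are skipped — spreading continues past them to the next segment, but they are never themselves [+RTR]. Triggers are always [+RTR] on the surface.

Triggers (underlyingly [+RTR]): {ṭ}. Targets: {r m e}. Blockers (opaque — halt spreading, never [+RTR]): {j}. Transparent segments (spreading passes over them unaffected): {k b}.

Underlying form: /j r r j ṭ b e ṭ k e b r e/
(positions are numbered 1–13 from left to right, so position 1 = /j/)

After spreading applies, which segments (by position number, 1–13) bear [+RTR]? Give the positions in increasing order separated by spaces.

5 7 8 10 12 13

From /ṭ/ at 5 rightward: 6 /b/ transparent; 7 /e/ → [+RTR]; 8 /ṭ/ is itself a trigger — this domain ends here.
From /ṭ/ at 5 leftward: 4 /j/ blocks.
From /ṭ/ at 8 rightward: 9 /k/ transparent; 10 /e/ → [+RTR]; 11 /b/ transparent; 12 /r/ → [+RTR]; 13 /e/ → [+RTR]; word edge.
From /ṭ/ at 8 leftward: 7 /e/ → [+RTR]; 6 /b/ transparent; 5 /ṭ/ is itself a trigger — this domain ends here.
Targets with no active source: positions 2 3 stay [-emphatic].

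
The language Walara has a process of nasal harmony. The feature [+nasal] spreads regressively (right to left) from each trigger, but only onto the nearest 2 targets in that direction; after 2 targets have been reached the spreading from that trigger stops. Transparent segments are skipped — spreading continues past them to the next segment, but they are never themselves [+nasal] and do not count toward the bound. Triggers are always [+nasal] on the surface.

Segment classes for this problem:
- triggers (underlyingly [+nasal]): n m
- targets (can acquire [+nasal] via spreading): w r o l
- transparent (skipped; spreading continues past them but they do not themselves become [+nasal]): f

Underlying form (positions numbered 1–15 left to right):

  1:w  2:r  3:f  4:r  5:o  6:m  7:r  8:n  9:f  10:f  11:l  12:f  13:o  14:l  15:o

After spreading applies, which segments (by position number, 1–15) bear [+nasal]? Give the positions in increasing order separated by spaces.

4 5 6 7 8

From /m/ at 6 leftward: 5 /o/ → [+nasal]; 4 /r/ → [+nasal]; bound reached.
From /n/ at 8 leftward: 7 /r/ → [+nasal]; 6 /m/ is itself a trigger — this domain ends here.
Targets with no active source: positions 1 2 11 13 14 15 stay [-nasal].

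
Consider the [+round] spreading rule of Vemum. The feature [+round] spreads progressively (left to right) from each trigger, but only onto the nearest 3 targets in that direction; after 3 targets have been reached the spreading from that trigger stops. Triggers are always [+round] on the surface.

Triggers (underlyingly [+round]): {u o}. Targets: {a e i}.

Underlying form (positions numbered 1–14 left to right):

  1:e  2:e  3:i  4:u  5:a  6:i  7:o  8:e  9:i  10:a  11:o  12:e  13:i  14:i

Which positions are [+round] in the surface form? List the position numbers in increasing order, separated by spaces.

4 5 6 7 8 9 10 11 12 13 14

From /u/ at 4 rightward: 5 /a/ → [+round]; 6 /i/ → [+round]; 7 /o/ is itself a trigger — this domain ends here.
From /o/ at 7 rightward: 8 /e/ → [+round]; 9 /i/ → [+round]; 10 /a/ → [+round]; bound reached.
From /o/ at 11 rightward: 12 /e/ → [+round]; 13 /i/ → [+round]; 14 /i/ → [+round]; bound reached.
Targets with no active source: positions 1 2 3 stay [-round].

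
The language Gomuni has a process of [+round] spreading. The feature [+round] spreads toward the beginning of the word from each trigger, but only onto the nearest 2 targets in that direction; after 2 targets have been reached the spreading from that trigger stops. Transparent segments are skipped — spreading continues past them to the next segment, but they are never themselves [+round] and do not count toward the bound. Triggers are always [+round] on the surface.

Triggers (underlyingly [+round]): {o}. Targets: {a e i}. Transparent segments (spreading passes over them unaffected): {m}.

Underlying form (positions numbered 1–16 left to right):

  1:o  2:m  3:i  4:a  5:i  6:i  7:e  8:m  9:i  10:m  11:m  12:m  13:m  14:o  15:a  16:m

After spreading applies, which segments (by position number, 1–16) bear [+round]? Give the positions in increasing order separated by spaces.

1 7 9 14

From /o/ at 1 leftward: word edge.
From /o/ at 14 leftward: 13 /m/ transparent; 12 /m/ transparent; 11 /m/ transparent; 10 /m/ transparent; 9 /i/ → [+round]; 8 /m/ transparent; 7 /e/ → [+round]; bound reached.
Targets with no active source: positions 3 4 5 6 15 stay [-round].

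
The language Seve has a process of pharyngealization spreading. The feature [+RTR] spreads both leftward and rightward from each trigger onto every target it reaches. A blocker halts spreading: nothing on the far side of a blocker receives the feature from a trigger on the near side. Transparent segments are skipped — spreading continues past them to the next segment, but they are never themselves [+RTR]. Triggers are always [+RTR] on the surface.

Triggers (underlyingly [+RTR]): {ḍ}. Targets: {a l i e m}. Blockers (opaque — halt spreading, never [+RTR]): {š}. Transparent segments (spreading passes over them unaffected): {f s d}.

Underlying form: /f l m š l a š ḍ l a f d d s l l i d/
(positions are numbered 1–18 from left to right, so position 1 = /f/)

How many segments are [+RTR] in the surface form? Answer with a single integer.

From /ḍ/ at 8 rightward: 9 /l/ → [+RTR]; 10 /a/ → [+RTR]; 11 /f/ transparent; 12 /d/ transparent; 13 /d/ transparent; 14 /s/ transparent; 15 /l/ → [+RTR]; 16 /l/ → [+RTR]; 17 /i/ → [+RTR]; 18 /d/ transparent; word edge.
From /ḍ/ at 8 leftward: 7 /š/ blocks.
Targets with no active source: positions 2 3 5 6 stay [-emphatic].
[+RTR] positions on the surface: 8 9 10 15 16 17.

6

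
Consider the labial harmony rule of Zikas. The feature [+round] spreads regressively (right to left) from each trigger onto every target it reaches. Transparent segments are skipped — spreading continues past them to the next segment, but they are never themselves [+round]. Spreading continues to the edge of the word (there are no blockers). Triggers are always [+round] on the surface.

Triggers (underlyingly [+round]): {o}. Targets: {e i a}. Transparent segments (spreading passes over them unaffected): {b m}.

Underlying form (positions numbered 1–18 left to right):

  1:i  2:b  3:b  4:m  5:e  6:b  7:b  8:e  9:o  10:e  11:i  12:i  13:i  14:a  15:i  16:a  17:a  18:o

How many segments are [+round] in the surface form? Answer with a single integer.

From /o/ at 9 leftward: 8 /e/ → [+round]; 7 /b/ transparent; 6 /b/ transparent; 5 /e/ → [+round]; 4 /m/ transparent; 3 /b/ transparent; 2 /b/ transparent; 1 /i/ → [+round]; word edge.
From /o/ at 18 leftward: 17 /a/ → [+round]; 16 /a/ → [+round]; 15 /i/ → [+round]; 14 /a/ → [+round]; 13 /i/ → [+round]; 12 /i/ → [+round]; 11 /i/ → [+round]; 10 /e/ → [+round]; 9 /o/ is itself a trigger — this domain ends here.
[+round] positions on the surface: 1 5 8 9 10 11 12 13 14 15 16 17 18.

13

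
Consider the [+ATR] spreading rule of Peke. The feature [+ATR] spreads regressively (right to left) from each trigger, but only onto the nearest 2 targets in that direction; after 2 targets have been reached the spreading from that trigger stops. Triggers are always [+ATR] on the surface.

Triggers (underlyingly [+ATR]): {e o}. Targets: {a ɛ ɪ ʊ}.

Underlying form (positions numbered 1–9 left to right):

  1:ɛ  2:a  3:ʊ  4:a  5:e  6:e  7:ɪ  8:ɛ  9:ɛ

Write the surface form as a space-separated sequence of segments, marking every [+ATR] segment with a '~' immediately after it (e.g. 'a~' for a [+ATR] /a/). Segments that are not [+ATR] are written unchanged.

ɛ a ʊ~ a~ e~ e~ ɪ ɛ ɛ

From /e/ at 5 leftward: 4 /a/ → [+ATR]; 3 /ʊ/ → [+ATR]; bound reached.
From /e/ at 6 leftward: 5 /e/ is itself a trigger — this domain ends here.
Targets with no active source: positions 1 2 7 8 9 stay [-ATR].
[+ATR] positions on the surface: 3 4 5 6.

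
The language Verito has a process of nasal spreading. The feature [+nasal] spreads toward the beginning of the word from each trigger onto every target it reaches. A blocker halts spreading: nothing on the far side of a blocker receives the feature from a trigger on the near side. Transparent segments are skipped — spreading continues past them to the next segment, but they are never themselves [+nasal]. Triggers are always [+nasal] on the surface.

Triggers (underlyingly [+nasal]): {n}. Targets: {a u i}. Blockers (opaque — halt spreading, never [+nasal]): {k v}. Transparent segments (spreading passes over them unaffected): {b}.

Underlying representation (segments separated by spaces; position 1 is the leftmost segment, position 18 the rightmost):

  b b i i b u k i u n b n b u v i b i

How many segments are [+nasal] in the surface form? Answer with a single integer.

From /n/ at 10 leftward: 9 /u/ → [+nasal]; 8 /i/ → [+nasal]; 7 /k/ blocks.
From /n/ at 12 leftward: 11 /b/ transparent; 10 /n/ is itself a trigger — this domain ends here.
Targets with no active source: positions 3 4 6 14 16 18 stay [-nasal].
[+nasal] positions on the surface: 8 9 10 12.

4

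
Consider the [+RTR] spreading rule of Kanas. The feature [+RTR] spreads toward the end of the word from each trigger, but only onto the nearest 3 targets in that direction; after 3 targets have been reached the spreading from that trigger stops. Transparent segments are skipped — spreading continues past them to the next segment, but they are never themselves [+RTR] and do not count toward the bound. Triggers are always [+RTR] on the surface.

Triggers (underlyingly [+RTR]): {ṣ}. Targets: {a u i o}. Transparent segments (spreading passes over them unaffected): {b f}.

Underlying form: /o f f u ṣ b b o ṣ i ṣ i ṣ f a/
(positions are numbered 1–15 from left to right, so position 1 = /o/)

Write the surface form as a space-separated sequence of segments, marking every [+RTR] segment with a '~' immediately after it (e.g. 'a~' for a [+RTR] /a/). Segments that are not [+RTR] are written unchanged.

From /ṣ/ at 5 rightward: 6 /b/ transparent; 7 /b/ transparent; 8 /o/ → [+RTR]; 9 /ṣ/ is itself a trigger — this domain ends here.
From /ṣ/ at 9 rightward: 10 /i/ → [+RTR]; 11 /ṣ/ is itself a trigger — this domain ends here.
From /ṣ/ at 11 rightward: 12 /i/ → [+RTR]; 13 /ṣ/ is itself a trigger — this domain ends here.
From /ṣ/ at 13 rightward: 14 /f/ transparent; 15 /a/ → [+RTR]; word edge.
Targets with no active source: positions 1 4 stay [-emphatic].
[+RTR] positions on the surface: 5 8 9 10 11 12 13 15.

o f f u ṣ~ b b o~ ṣ~ i~ ṣ~ i~ ṣ~ f a~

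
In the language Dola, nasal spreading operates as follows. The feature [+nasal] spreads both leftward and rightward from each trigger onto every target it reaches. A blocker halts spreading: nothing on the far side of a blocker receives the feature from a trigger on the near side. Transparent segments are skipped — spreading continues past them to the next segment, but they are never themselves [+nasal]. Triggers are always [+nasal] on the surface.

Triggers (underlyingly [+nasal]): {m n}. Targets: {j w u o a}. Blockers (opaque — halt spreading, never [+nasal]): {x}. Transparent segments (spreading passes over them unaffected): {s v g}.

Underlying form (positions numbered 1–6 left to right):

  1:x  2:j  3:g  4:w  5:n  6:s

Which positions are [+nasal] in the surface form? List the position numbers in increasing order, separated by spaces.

From /n/ at 5 rightward: 6 /s/ transparent; word edge.
From /n/ at 5 leftward: 4 /w/ → [+nasal]; 3 /g/ transparent; 2 /j/ → [+nasal]; 1 /x/ blocks.

2 4 5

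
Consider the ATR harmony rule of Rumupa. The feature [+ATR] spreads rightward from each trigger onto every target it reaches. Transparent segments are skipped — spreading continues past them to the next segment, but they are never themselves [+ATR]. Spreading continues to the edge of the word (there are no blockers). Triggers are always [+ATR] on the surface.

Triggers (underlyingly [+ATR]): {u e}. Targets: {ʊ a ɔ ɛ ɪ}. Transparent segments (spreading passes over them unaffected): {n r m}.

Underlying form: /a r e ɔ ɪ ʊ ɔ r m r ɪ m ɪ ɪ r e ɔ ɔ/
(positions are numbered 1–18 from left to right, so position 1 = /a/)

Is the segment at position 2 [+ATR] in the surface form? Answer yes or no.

no

From /e/ at 3 rightward: 4 /ɔ/ → [+ATR]; 5 /ɪ/ → [+ATR]; 6 /ʊ/ → [+ATR]; 7 /ɔ/ → [+ATR]; 8 /r/ transparent; 9 /m/ transparent; 10 /r/ transparent; 11 /ɪ/ → [+ATR]; 12 /m/ transparent; 13 /ɪ/ → [+ATR]; 14 /ɪ/ → [+ATR]; 15 /r/ transparent; 16 /e/ is itself a trigger — this domain ends here.
From /e/ at 16 rightward: 17 /ɔ/ → [+ATR]; 18 /ɔ/ → [+ATR]; word edge.
Target with no active source: position 1 stays [-ATR].
[+ATR] positions on the surface: 3 4 5 6 7 11 13 14 16 17 18.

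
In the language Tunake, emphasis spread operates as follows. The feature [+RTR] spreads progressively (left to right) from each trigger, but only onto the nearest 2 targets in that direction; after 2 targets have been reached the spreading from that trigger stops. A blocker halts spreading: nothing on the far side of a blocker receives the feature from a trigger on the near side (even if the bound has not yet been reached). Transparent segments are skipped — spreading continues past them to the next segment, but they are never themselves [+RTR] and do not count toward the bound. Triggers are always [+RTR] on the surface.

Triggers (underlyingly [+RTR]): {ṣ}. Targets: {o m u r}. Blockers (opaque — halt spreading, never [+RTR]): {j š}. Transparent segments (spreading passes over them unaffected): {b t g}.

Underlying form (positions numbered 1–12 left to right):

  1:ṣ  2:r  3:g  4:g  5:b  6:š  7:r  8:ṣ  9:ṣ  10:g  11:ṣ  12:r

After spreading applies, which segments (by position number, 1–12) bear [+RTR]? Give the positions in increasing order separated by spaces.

1 2 8 9 11 12

From /ṣ/ at 1 rightward: 2 /r/ → [+RTR]; 3 /g/ transparent; 4 /g/ transparent; 5 /b/ transparent; 6 /š/ blocks.
From /ṣ/ at 8 rightward: 9 /ṣ/ is itself a trigger — this domain ends here.
From /ṣ/ at 9 rightward: 10 /g/ transparent; 11 /ṣ/ is itself a trigger — this domain ends here.
From /ṣ/ at 11 rightward: 12 /r/ → [+RTR]; word edge.
Target with no active source: position 7 stays [-emphatic].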